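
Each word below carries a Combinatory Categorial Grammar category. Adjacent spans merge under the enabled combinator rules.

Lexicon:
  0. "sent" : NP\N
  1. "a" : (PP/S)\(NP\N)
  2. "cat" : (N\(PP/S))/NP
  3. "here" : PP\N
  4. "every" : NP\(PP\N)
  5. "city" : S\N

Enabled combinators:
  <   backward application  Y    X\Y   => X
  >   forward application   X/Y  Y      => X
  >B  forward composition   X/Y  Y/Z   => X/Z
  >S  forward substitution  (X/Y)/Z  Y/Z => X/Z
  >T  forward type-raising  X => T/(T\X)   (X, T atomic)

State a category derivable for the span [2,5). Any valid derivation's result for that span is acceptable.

[0,6] S   <
  [0,5] N   <
    [0,2] PP/S   <
      [0,1] "sent" : NP\N
      [1,2] "a" : (PP/S)\(NP\N)
    [2,5] N\(PP/S)   >
      [2,3] "cat" : (N\(PP/S))/NP
      [3,5] NP   <
        [3,4] "here" : PP\N
        [4,5] "every" : NP\(PP\N)
  [5,6] "city" : S\N

N\(PP/S)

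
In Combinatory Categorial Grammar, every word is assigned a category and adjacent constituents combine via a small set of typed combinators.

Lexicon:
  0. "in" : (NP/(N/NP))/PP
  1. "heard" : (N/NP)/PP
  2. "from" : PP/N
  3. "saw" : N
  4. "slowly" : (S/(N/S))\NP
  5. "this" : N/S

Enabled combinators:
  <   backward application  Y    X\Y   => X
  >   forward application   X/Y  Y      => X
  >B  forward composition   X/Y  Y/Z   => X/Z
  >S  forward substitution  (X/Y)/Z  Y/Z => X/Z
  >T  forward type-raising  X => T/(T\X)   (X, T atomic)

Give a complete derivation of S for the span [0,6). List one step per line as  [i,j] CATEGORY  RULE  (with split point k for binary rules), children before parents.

[0,6] S   >
  [0,5] S/(N/S)   <
    [0,4] NP   >
      [0,2] NP/PP   >S
        [0,1] "in" : (NP/(N/NP))/PP
        [1,2] "heard" : (N/NP)/PP
      [2,4] PP   >
        [2,3] "from" : PP/N
        [3,4] "saw" : N
    [4,5] "slowly" : (S/(N/S))\NP
  [5,6] "this" : N/S

[0,1] (NP/(N/NP))/PP  lex  "in"
[1,2] (N/NP)/PP  lex  "heard"
[0,2] NP/PP  >S  k=1
[2,3] PP/N  lex  "from"
[3,4] N  lex  "saw"
[2,4] PP  >  k=3
[0,4] NP  >  k=2
[4,5] (S/(N/S))\NP  lex  "slowly"
[0,5] S/(N/S)  <  k=4
[5,6] N/S  lex  "this"
[0,6] S  >  k=5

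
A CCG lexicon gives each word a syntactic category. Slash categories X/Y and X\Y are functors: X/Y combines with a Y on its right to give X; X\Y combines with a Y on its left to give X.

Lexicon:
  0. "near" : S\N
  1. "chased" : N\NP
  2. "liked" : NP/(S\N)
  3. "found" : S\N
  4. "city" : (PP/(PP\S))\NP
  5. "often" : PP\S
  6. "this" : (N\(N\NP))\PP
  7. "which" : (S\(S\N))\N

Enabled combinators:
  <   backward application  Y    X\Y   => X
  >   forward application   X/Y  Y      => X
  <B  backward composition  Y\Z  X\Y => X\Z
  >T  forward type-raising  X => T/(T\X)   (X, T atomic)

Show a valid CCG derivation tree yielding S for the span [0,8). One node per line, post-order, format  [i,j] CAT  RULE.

[0,8] S   <
  [0,1] "near" : S\N
  [1,8] S\(S\N)   <
    [1,7] N   <
      [1,2] "chased" : N\NP
      [2,7] N\(N\NP)   <
        [2,6] PP   >
          [2,5] PP/(PP\S)   <
            [2,4] NP   >
              [2,3] "liked" : NP/(S\N)
              [3,4] "found" : S\N
            [4,5] "city" : (PP/(PP\S))\NP
          [5,6] "often" : PP\S
        [6,7] "this" : (N\(N\NP))\PP
    [7,8] "which" : (S\(S\N))\N

[0,1] S\N  lex  "near"
[1,2] N\NP  lex  "chased"
[2,3] NP/(S\N)  lex  "liked"
[3,4] S\N  lex  "found"
[2,4] NP  >  k=3
[4,5] (PP/(PP\S))\NP  lex  "city"
[2,5] PP/(PP\S)  <  k=4
[5,6] PP\S  lex  "often"
[2,6] PP  >  k=5
[6,7] (N\(N\NP))\PP  lex  "this"
[2,7] N\(N\NP)  <  k=6
[1,7] N  <  k=2
[7,8] (S\(S\N))\N  lex  "which"
[1,8] S\(S\N)  <  k=7
[0,8] S  <  k=1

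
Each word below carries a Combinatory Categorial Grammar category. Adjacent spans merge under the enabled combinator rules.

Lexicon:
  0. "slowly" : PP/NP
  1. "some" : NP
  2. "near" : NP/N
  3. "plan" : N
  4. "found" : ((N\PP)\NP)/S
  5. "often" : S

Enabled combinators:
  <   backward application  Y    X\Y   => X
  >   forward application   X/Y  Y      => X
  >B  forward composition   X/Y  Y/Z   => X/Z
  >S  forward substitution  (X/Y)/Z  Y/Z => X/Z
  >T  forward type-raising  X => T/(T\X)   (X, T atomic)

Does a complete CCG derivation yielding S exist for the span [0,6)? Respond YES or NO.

PP/NP NP NP/N N ((N\PP)\NP)/S S
CKY chart[0,6] = {N, N/(N\N), NP/(NP\N), PP/(PP\N), S/(S\N)}; S ∉ chart

NO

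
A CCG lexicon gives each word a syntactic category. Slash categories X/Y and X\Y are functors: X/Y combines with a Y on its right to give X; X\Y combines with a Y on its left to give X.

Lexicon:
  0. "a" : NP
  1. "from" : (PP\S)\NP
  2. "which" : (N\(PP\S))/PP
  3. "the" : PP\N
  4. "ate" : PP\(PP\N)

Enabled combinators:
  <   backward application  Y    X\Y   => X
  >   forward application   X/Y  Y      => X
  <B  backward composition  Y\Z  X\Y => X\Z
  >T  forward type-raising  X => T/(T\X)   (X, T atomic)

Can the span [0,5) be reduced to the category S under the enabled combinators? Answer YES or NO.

NO

NP (PP\S)\NP (N\(PP\S))/PP PP\N PP\(PP\N)
CKY chart[0,5] = {N, N/(N\N), NP/(NP\N), PP/(PP\N), S/(S\N)}; S ∉ chart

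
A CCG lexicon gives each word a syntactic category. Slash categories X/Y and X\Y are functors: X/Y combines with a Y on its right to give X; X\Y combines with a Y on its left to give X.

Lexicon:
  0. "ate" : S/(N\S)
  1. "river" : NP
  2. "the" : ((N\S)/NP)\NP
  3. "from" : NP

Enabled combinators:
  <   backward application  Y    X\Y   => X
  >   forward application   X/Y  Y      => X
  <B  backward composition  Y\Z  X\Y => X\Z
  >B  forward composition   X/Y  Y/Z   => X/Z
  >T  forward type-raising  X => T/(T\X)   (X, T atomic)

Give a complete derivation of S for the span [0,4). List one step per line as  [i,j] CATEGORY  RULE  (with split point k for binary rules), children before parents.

[0,1] S/(N\S)  lex  "ate"
[1,2] NP  lex  "river"
[2,3] ((N\S)/NP)\NP  lex  "the"
[1,3] (N\S)/NP  <  k=2
[0,3] S/NP  >B  k=1
[3,4] NP  lex  "from"
[0,4] S  >  k=3

[0,4] S   >
  [0,3] S/NP   >B
    [0,1] "ate" : S/(N\S)
    [1,3] (N\S)/NP   <
      [1,2] "river" : NP
      [2,3] "the" : ((N\S)/NP)\NP
  [3,4] "from" : NP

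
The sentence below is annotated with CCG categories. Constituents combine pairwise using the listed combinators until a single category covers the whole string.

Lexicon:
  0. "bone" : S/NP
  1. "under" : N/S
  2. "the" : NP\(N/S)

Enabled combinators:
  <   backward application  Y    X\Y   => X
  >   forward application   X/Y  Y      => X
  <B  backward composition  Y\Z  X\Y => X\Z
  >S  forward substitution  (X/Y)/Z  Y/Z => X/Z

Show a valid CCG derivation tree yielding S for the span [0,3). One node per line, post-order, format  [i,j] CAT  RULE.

[0,1] S/NP  lex  "bone"
[1,2] N/S  lex  "under"
[2,3] NP\(N/S)  lex  "the"
[1,3] NP  <  k=2
[0,3] S  >  k=1

[0,3] S   >
  [0,1] "bone" : S/NP
  [1,3] NP   <
    [1,2] "under" : N/S
    [2,3] "the" : NP\(N/S)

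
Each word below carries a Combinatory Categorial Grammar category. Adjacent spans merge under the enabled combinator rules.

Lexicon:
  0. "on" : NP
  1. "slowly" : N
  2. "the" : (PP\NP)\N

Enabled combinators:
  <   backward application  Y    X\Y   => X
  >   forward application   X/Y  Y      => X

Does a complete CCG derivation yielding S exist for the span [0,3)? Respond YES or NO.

NO

NP N (PP\NP)\N
CKY chart[0,3] = {PP}; S ∉ chart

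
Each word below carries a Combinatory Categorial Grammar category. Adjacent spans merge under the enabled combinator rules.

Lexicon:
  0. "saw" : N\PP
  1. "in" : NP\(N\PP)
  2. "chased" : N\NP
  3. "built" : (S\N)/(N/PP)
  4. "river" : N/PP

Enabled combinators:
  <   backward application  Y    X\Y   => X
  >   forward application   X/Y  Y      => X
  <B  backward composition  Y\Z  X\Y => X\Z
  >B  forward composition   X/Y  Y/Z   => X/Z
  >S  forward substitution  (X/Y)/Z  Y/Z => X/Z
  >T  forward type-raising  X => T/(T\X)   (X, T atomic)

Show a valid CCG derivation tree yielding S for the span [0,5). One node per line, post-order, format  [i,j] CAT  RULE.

[0,5] S   <
  [0,2] NP   <
    [0,1] "saw" : N\PP
    [1,2] "in" : NP\(N\PP)
  [2,5] S\NP   <B
    [2,3] "chased" : N\NP
    [3,5] S\N   >
      [3,4] "built" : (S\N)/(N/PP)
      [4,5] "river" : N/PP

[0,1] N\PP  lex  "saw"
[1,2] NP\(N\PP)  lex  "in"
[0,2] NP  <  k=1
[2,3] N\NP  lex  "chased"
[3,4] (S\N)/(N/PP)  lex  "built"
[4,5] N/PP  lex  "river"
[3,5] S\N  >  k=4
[2,5] S\NP  <B  k=3
[0,5] S  <  k=2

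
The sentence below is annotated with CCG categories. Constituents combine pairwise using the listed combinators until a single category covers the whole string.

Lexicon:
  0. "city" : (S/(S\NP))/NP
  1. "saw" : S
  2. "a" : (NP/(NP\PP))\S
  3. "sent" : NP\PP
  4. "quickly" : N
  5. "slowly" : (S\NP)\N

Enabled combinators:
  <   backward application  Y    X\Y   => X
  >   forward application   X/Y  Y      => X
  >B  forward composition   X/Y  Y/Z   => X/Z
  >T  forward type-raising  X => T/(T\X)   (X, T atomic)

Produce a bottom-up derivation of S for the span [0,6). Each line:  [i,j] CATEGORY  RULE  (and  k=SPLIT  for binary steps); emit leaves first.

[0,1] (S/(S\NP))/NP  lex  "city"
[1,2] S  lex  "saw"
[2,3] (NP/(NP\PP))\S  lex  "a"
[1,3] NP/(NP\PP)  <  k=2
[3,4] NP\PP  lex  "sent"
[1,4] NP  >  k=3
[0,4] S/(S\NP)  >  k=1
[4,5] N  lex  "quickly"
[5,6] (S\NP)\N  lex  "slowly"
[4,6] S\NP  <  k=5
[0,6] S  >  k=4

[0,6] S   >
  [0,4] S/(S\NP)   >
    [0,1] "city" : (S/(S\NP))/NP
    [1,4] NP   >
      [1,3] NP/(NP\PP)   <
        [1,2] "saw" : S
        [2,3] "a" : (NP/(NP\PP))\S
      [3,4] "sent" : NP\PP
  [4,6] S\NP   <
    [4,5] "quickly" : N
    [5,6] "slowly" : (S\NP)\N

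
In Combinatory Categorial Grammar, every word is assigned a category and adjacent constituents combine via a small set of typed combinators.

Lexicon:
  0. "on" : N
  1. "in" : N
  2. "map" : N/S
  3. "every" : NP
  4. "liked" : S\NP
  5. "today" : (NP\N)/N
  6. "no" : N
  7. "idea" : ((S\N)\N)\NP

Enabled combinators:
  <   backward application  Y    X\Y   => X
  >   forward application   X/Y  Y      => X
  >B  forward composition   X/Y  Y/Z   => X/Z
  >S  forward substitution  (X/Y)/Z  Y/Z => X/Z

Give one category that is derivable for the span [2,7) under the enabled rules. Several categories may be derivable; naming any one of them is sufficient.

NP

[0,8] S   <
  [0,1] "on" : N
  [1,8] S\N   <
    [1,2] "in" : N
    [2,8] (S\N)\N   <
      [2,7] NP   <
        [2,5] N   >
          [2,3] "map" : N/S
          [3,5] S   <
            [3,4] "every" : NP
            [4,5] "liked" : S\NP
        [5,7] NP\N   >
          [5,6] "today" : (NP\N)/N
          [6,7] "no" : N
      [7,8] "idea" : ((S\N)\N)\NP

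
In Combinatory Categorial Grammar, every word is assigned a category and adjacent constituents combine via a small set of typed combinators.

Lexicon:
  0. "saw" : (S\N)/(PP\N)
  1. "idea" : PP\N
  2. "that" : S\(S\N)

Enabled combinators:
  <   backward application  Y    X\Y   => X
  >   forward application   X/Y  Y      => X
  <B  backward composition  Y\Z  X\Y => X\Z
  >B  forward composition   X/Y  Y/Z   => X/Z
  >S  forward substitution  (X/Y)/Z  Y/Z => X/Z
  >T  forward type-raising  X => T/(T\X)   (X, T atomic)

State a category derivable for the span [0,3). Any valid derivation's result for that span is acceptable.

[0,3] S   <
  [0,2] S\N   >
    [0,1] "saw" : (S\N)/(PP\N)
    [1,2] "idea" : PP\N
  [2,3] "that" : S\(S\N)

S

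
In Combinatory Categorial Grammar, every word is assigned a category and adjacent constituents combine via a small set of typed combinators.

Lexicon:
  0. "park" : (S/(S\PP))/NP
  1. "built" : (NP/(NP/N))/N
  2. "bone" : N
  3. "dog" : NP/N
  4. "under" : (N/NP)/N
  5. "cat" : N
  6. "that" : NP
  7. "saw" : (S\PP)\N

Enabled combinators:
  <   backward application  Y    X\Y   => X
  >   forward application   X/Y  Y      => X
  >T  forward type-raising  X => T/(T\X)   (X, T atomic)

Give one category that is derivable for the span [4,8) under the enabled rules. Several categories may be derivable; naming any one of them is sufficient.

[0,8] S   >
  [0,4] S/(S\PP)   >
    [0,1] "park" : (S/(S\PP))/NP
    [1,4] NP   >
      [1,3] NP/(NP/N)   >
        [1,2] "built" : (NP/(NP/N))/N
        [2,3] "bone" : N
      [3,4] "dog" : NP/N
  [4,8] S\PP   <
    [4,7] N   >
      [4,6] N/NP   >
        [4,5] "under" : (N/NP)/N
        [5,6] "cat" : N
      [6,7] "that" : NP
    [7,8] "saw" : (S\PP)\N

S\PP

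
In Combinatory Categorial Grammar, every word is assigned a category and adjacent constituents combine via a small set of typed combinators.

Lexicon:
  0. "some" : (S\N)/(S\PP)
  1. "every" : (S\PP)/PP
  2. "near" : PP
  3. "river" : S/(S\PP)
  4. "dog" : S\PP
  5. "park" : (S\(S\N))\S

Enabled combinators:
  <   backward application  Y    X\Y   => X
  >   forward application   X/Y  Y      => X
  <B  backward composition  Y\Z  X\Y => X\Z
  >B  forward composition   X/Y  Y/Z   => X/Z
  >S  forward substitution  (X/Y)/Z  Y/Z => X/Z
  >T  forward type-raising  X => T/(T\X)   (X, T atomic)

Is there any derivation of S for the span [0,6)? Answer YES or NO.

[0,6] S   <
  [0,3] S\N   >
    [0,1] "some" : (S\N)/(S\PP)
    [1,3] S\PP   >
      [1,2] "every" : (S\PP)/PP
      [2,3] "near" : PP
  [3,6] S\(S\N)   <
    [3,5] S   >
      [3,4] "river" : S/(S\PP)
      [4,5] "dog" : S\PP
    [5,6] "park" : (S\(S\N))\S

YES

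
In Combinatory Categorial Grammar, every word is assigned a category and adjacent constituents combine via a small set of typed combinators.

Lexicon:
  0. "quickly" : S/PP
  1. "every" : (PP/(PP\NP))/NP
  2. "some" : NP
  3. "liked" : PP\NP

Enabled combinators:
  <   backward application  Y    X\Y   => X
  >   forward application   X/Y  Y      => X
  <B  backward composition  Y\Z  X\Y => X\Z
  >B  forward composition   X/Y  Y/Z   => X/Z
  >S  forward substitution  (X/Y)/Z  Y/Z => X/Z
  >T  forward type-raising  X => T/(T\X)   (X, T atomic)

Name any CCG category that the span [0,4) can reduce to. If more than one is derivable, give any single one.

S

[0,4] S   >
  [0,1] "quickly" : S/PP
  [1,4] PP   >
    [1,3] PP/(PP\NP)   >
      [1,2] "every" : (PP/(PP\NP))/NP
      [2,3] "some" : NP
    [3,4] "liked" : PP\NP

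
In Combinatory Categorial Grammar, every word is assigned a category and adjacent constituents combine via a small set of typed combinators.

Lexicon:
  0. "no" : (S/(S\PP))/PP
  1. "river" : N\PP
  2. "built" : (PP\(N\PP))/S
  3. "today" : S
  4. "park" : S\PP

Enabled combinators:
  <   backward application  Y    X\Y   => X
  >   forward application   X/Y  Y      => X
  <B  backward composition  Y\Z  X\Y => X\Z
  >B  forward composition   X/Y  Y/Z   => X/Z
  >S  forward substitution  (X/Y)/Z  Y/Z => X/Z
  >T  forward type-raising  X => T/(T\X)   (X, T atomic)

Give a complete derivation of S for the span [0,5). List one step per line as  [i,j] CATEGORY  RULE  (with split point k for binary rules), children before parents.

[0,5] S   >
  [0,4] S/(S\PP)   >
    [0,1] "no" : (S/(S\PP))/PP
    [1,4] PP   <
      [1,2] "river" : N\PP
      [2,4] PP\(N\PP)   >
        [2,3] "built" : (PP\(N\PP))/S
        [3,4] "today" : S
  [4,5] "park" : S\PP

[0,1] (S/(S\PP))/PP  lex  "no"
[1,2] N\PP  lex  "river"
[2,3] (PP\(N\PP))/S  lex  "built"
[3,4] S  lex  "today"
[2,4] PP\(N\PP)  >  k=3
[1,4] PP  <  k=2
[0,4] S/(S\PP)  >  k=1
[4,5] S\PP  lex  "park"
[0,5] S  >  k=4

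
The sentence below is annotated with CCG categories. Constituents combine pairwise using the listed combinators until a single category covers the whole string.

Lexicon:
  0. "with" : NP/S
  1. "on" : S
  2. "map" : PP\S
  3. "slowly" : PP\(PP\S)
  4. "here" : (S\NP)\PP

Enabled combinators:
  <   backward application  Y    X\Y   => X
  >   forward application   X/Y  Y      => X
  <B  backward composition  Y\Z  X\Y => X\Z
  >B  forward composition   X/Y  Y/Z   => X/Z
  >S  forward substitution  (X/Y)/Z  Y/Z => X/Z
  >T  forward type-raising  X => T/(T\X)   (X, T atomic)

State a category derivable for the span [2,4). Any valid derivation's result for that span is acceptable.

PP

[0,5] S   <
  [0,2] NP   >
    [0,1] "with" : NP/S
    [1,2] "on" : S
  [2,5] S\NP   <
    [2,4] PP   <
      [2,3] "map" : PP\S
      [3,4] "slowly" : PP\(PP\S)
    [4,5] "here" : (S\NP)\PP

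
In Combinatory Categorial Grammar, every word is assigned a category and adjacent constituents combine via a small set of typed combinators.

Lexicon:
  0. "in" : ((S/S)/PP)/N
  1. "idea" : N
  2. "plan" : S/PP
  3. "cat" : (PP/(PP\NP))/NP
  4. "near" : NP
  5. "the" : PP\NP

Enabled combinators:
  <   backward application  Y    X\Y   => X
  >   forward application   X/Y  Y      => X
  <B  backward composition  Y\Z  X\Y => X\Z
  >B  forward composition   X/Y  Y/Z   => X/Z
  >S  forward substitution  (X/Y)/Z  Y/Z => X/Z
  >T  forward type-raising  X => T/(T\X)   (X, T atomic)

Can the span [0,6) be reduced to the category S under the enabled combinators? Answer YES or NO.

YES

[0,6] S   >
  [0,3] S/PP   >S
    [0,2] (S/S)/PP   >
      [0,1] "in" : ((S/S)/PP)/N
      [1,2] "idea" : N
    [2,3] "plan" : S/PP
  [3,6] PP   >
    [3,5] PP/(PP\NP)   >
      [3,4] "cat" : (PP/(PP\NP))/NP
      [4,5] "near" : NP
    [5,6] "the" : PP\NP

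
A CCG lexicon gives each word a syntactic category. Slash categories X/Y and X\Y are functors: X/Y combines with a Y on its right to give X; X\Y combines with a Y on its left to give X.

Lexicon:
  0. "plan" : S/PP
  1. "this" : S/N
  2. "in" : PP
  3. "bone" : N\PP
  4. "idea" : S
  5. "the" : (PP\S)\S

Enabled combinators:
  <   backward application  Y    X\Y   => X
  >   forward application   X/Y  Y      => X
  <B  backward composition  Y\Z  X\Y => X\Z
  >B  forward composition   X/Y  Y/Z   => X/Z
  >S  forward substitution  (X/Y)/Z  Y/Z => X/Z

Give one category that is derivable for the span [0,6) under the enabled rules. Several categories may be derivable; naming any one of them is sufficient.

S

[0,6] S   >
  [0,1] "plan" : S/PP
  [1,6] PP   <
    [1,4] S   >
      [1,2] "this" : S/N
      [2,4] N   <
        [2,3] "in" : PP
        [3,4] "bone" : N\PP
    [4,6] PP\S   <
      [4,5] "idea" : S
      [5,6] "the" : (PP\S)\S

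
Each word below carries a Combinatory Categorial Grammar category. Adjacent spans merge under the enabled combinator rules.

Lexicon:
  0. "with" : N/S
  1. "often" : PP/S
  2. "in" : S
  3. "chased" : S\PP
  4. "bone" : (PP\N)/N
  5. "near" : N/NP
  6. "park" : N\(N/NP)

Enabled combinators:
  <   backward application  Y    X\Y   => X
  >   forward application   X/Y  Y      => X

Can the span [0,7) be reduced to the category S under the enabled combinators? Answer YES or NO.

NO

N/S PP/S S S\PP (PP\N)/N N/NP N\(N/NP)
CKY chart[0,7] = {PP}; S ∉ chart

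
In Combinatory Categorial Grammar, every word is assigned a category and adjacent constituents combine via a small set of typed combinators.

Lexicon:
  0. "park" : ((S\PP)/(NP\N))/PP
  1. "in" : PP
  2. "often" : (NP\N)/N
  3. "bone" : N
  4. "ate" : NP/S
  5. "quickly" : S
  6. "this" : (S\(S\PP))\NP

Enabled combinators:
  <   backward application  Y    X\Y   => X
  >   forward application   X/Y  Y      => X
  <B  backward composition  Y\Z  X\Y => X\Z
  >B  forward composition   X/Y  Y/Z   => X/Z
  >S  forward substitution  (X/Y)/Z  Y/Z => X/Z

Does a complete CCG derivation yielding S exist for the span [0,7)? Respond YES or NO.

[0,7] S   <
  [0,4] S\PP   >
    [0,2] (S\PP)/(NP\N)   >
      [0,1] "park" : ((S\PP)/(NP\N))/PP
      [1,2] "in" : PP
    [2,4] NP\N   >
      [2,3] "often" : (NP\N)/N
      [3,4] "bone" : N
  [4,7] S\(S\PP)   <
    [4,6] NP   >
      [4,5] "ate" : NP/S
      [5,6] "quickly" : S
    [6,7] "this" : (S\(S\PP))\NP

YES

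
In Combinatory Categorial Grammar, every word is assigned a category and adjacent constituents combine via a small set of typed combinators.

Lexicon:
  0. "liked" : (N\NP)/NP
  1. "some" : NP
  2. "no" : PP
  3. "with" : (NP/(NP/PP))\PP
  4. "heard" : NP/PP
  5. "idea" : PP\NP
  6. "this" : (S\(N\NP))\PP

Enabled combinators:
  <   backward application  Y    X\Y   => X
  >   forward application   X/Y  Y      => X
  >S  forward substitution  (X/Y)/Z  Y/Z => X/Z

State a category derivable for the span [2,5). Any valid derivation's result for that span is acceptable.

NP

[0,7] S   <
  [0,2] N\NP   >
    [0,1] "liked" : (N\NP)/NP
    [1,2] "some" : NP
  [2,7] S\(N\NP)   <
    [2,6] PP   <
      [2,5] NP   >
        [2,4] NP/(NP/PP)   <
          [2,3] "no" : PP
          [3,4] "with" : (NP/(NP/PP))\PP
        [4,5] "heard" : NP/PP
      [5,6] "idea" : PP\NP
    [6,7] "this" : (S\(N\NP))\PP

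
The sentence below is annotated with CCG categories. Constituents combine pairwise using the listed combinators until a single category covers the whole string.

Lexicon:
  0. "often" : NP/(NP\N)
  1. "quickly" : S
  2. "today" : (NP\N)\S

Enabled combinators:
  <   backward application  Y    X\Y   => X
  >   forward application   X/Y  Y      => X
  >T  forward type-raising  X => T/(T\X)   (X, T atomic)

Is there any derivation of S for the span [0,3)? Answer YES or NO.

NO

NP/(NP\N) S (NP\N)\S
CKY chart[0,3] = {N/(N\NP), NP, NP/(NP\NP), PP/(PP\NP), S/(S\NP)}; S ∉ chart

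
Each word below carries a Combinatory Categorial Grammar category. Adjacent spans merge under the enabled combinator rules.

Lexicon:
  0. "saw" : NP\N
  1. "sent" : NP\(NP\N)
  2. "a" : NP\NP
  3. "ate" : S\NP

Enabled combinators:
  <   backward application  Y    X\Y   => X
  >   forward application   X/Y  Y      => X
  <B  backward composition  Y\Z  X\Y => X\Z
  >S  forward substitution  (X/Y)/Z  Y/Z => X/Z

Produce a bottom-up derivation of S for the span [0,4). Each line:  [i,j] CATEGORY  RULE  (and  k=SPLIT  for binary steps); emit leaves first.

[0,1] NP\N  lex  "saw"
[1,2] NP\(NP\N)  lex  "sent"
[0,2] NP  <  k=1
[2,3] NP\NP  lex  "a"
[3,4] S\NP  lex  "ate"
[2,4] S\NP  <B  k=3
[0,4] S  <  k=2

[0,4] S   <
  [0,2] NP   <
    [0,1] "saw" : NP\N
    [1,2] "sent" : NP\(NP\N)
  [2,4] S\NP   <B
    [2,3] "a" : NP\NP
    [3,4] "ate" : S\NP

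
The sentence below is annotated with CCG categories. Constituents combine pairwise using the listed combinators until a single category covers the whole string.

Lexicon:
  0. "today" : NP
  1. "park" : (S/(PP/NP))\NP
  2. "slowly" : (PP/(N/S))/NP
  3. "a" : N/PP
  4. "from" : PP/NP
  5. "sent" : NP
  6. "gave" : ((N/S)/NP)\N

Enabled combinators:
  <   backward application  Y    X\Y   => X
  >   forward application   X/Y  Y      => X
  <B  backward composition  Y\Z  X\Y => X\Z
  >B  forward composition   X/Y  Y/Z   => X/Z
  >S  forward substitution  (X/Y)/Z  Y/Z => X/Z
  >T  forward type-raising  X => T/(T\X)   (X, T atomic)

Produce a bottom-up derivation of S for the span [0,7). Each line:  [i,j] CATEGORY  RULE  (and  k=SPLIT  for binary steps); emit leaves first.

[0,7] S   >
  [0,2] S/(PP/NP)   <
    [0,1] "today" : NP
    [1,2] "park" : (S/(PP/NP))\NP
  [2,7] PP/NP   >S
    [2,3] "slowly" : (PP/(N/S))/NP
    [3,7] (N/S)/NP   <
      [3,6] N   >
        [3,4] "a" : N/PP
        [4,6] PP   >
          [4,5] "from" : PP/NP
          [5,6] "sent" : NP
      [6,7] "gave" : ((N/S)/NP)\N

[0,1] NP  lex  "today"
[1,2] (S/(PP/NP))\NP  lex  "park"
[0,2] S/(PP/NP)  <  k=1
[2,3] (PP/(N/S))/NP  lex  "slowly"
[3,4] N/PP  lex  "a"
[4,5] PP/NP  lex  "from"
[5,6] NP  lex  "sent"
[4,6] PP  >  k=5
[3,6] N  >  k=4
[6,7] ((N/S)/NP)\N  lex  "gave"
[3,7] (N/S)/NP  <  k=6
[2,7] PP/NP  >S  k=3
[0,7] S  >  k=2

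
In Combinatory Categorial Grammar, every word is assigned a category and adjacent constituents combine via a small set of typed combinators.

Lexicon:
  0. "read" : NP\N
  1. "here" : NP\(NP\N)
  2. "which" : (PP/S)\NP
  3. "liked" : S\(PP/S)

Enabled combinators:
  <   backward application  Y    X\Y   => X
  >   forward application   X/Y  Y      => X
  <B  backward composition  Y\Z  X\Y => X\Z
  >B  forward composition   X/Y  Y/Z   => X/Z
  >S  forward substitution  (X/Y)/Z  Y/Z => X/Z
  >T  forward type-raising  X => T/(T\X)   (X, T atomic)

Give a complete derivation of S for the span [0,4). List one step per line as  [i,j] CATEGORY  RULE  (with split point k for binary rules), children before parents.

[0,1] NP\N  lex  "read"
[1,2] NP\(NP\N)  lex  "here"
[0,2] NP  <  k=1
[2,3] (PP/S)\NP  lex  "which"
[3,4] S\(PP/S)  lex  "liked"
[2,4] S\NP  <B  k=3
[0,4] S  <  k=2

[0,4] S   <
  [0,2] NP   <
    [0,1] "read" : NP\N
    [1,2] "here" : NP\(NP\N)
  [2,4] S\NP   <B
    [2,3] "which" : (PP/S)\NP
    [3,4] "liked" : S\(PP/S)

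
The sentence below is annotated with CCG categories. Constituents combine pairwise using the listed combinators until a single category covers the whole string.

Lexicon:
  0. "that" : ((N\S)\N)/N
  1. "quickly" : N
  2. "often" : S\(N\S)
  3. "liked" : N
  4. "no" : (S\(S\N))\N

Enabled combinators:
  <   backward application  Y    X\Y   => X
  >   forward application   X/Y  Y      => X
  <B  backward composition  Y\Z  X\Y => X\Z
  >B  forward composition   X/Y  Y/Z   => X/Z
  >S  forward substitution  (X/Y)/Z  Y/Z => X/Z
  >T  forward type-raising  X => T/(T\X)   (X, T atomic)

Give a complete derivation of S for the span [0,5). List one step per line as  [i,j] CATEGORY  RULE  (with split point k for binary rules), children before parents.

[0,1] ((N\S)\N)/N  lex  "that"
[1,2] N  lex  "quickly"
[0,2] (N\S)\N  >  k=1
[2,3] S\(N\S)  lex  "often"
[0,3] S\N  <B  k=2
[3,4] N  lex  "liked"
[4,5] (S\(S\N))\N  lex  "no"
[3,5] S\(S\N)  <  k=4
[0,5] S  <  k=3

[0,5] S   <
  [0,3] S\N   <B
    [0,2] (N\S)\N   >
      [0,1] "that" : ((N\S)\N)/N
      [1,2] "quickly" : N
    [2,3] "often" : S\(N\S)
  [3,5] S\(S\N)   <
    [3,4] "liked" : N
    [4,5] "no" : (S\(S\N))\N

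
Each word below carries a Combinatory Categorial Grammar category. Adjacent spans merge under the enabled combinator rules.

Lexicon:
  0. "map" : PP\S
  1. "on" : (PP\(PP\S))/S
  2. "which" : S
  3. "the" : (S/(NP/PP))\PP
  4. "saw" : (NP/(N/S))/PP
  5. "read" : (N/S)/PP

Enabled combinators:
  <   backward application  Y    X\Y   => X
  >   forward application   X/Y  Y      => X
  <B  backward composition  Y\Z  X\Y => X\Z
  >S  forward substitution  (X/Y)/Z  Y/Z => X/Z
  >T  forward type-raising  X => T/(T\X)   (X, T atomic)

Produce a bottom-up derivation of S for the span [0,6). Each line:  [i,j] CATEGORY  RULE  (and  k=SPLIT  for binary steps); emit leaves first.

[0,6] S   >
  [0,4] S/(NP/PP)   <
    [0,3] PP   <
      [0,1] "map" : PP\S
      [1,3] PP\(PP\S)   >
        [1,2] "on" : (PP\(PP\S))/S
        [2,3] "which" : S
    [3,4] "the" : (S/(NP/PP))\PP
  [4,6] NP/PP   >S
    [4,5] "saw" : (NP/(N/S))/PP
    [5,6] "read" : (N/S)/PP

[0,1] PP\S  lex  "map"
[1,2] (PP\(PP\S))/S  lex  "on"
[2,3] S  lex  "which"
[1,3] PP\(PP\S)  >  k=2
[0,3] PP  <  k=1
[3,4] (S/(NP/PP))\PP  lex  "the"
[0,4] S/(NP/PP)  <  k=3
[4,5] (NP/(N/S))/PP  lex  "saw"
[5,6] (N/S)/PP  lex  "read"
[4,6] NP/PP  >S  k=5
[0,6] S  >  k=4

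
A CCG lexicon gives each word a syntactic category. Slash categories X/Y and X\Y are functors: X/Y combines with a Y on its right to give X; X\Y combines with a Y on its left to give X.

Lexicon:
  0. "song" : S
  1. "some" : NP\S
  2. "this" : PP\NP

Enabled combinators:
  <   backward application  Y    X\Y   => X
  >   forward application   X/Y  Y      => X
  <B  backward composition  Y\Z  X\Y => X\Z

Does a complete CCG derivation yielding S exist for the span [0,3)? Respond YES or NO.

NO

S NP\S PP\NP
CKY chart[0,3] = {PP}; S ∉ chart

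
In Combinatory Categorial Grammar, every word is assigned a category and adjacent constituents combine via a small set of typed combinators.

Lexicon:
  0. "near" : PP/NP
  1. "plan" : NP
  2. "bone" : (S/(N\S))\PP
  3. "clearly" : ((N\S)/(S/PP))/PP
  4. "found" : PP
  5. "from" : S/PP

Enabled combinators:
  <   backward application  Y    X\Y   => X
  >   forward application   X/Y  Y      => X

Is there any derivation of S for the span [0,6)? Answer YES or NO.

YES

[0,6] S   >
  [0,3] S/(N\S)   <
    [0,2] PP   >
      [0,1] "near" : PP/NP
      [1,2] "plan" : NP
    [2,3] "bone" : (S/(N\S))\PP
  [3,6] N\S   >
    [3,5] (N\S)/(S/PP)   >
      [3,4] "clearly" : ((N\S)/(S/PP))/PP
      [4,5] "found" : PP
    [5,6] "from" : S/PP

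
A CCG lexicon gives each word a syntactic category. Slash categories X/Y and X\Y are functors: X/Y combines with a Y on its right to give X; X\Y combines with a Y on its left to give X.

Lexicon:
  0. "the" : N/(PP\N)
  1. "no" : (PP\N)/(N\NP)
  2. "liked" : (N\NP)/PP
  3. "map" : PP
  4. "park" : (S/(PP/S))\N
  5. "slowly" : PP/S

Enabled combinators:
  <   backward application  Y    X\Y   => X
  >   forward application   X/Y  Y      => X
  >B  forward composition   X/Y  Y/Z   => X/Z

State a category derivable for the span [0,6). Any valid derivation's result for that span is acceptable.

S

[0,6] S   >
  [0,5] S/(PP/S)   <
    [0,4] N   >
      [0,1] "the" : N/(PP\N)
      [1,4] PP\N   >
        [1,2] "no" : (PP\N)/(N\NP)
        [2,4] N\NP   >
          [2,3] "liked" : (N\NP)/PP
          [3,4] "map" : PP
    [4,5] "park" : (S/(PP/S))\N
  [5,6] "slowly" : PP/S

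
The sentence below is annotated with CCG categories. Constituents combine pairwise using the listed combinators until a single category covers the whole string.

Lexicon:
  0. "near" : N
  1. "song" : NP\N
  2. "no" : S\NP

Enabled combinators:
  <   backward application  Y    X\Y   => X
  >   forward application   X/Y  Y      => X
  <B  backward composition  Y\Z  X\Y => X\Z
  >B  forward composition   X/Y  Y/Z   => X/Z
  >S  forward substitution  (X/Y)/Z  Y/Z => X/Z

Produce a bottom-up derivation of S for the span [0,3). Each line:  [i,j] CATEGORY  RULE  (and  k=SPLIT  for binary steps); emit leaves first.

[0,3] S   <
  [0,2] NP   <
    [0,1] "near" : N
    [1,2] "song" : NP\N
  [2,3] "no" : S\NP

[0,1] N  lex  "near"
[1,2] NP\N  lex  "song"
[0,2] NP  <  k=1
[2,3] S\NP  lex  "no"
[0,3] S  <  k=2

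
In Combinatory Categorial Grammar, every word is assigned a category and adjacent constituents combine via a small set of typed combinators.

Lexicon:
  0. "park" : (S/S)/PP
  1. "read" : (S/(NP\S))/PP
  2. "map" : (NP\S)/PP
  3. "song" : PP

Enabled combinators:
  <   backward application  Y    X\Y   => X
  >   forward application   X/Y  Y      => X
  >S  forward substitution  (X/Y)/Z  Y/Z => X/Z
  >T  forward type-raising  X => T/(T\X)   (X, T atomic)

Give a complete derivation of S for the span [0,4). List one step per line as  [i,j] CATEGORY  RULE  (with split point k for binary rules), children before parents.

[0,1] (S/S)/PP  lex  "park"
[1,2] (S/(NP\S))/PP  lex  "read"
[2,3] (NP\S)/PP  lex  "map"
[1,3] S/PP  >S  k=2
[0,3] S/PP  >S  k=1
[3,4] PP  lex  "song"
[0,4] S  >  k=3

[0,4] S   >
  [0,3] S/PP   >S
    [0,1] "park" : (S/S)/PP
    [1,3] S/PP   >S
      [1,2] "read" : (S/(NP\S))/PP
      [2,3] "map" : (NP\S)/PP
  [3,4] "song" : PP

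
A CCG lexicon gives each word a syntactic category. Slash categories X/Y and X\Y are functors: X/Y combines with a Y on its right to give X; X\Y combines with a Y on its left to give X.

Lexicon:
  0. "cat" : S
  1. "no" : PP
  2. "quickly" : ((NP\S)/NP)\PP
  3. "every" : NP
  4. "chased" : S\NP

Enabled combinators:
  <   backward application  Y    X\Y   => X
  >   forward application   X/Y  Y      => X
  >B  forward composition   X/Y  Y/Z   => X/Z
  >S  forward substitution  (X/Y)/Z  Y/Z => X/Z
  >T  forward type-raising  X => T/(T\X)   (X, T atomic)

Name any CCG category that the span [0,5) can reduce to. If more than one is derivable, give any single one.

S

[0,5] S   <
  [0,4] NP   <
    [0,1] "cat" : S
    [1,4] NP\S   >
      [1,3] (NP\S)/NP   <
        [1,2] "no" : PP
        [2,3] "quickly" : ((NP\S)/NP)\PP
      [3,4] "every" : NP
  [4,5] "chased" : S\NP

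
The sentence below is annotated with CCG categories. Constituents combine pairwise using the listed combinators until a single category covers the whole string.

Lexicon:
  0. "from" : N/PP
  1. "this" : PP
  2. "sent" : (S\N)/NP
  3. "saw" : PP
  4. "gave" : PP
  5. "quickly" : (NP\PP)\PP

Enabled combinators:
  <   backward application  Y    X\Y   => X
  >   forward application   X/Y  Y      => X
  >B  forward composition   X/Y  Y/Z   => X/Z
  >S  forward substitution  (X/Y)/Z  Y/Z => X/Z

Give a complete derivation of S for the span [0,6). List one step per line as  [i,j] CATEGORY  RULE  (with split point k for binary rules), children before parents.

[0,1] N/PP  lex  "from"
[1,2] PP  lex  "this"
[0,2] N  >  k=1
[2,3] (S\N)/NP  lex  "sent"
[3,4] PP  lex  "saw"
[4,5] PP  lex  "gave"
[5,6] (NP\PP)\PP  lex  "quickly"
[4,6] NP\PP  <  k=5
[3,6] NP  <  k=4
[2,6] S\N  >  k=3
[0,6] S  <  k=2

[0,6] S   <
  [0,2] N   >
    [0,1] "from" : N/PP
    [1,2] "this" : PP
  [2,6] S\N   >
    [2,3] "sent" : (S\N)/NP
    [3,6] NP   <
      [3,4] "saw" : PP
      [4,6] NP\PP   <
        [4,5] "gave" : PP
        [5,6] "quickly" : (NP\PP)\PP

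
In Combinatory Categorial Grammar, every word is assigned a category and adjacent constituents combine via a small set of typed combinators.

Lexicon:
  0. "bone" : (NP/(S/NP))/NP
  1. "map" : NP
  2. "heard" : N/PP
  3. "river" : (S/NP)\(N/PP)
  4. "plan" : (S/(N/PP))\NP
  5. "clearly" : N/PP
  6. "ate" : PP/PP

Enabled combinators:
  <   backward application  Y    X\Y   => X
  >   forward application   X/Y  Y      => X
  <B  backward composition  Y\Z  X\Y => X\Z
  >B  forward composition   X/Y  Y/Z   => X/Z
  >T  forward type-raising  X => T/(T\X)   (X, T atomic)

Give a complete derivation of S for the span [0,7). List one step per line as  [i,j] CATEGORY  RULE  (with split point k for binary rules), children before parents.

[0,7] S   >
  [0,5] S/(N/PP)   <
    [0,4] NP   >
      [0,2] NP/(S/NP)   >
        [0,1] "bone" : (NP/(S/NP))/NP
        [1,2] "map" : NP
      [2,4] S/NP   <
        [2,3] "heard" : N/PP
        [3,4] "river" : (S/NP)\(N/PP)
    [4,5] "plan" : (S/(N/PP))\NP
  [5,7] N/PP   >B
    [5,6] "clearly" : N/PP
    [6,7] "ate" : PP/PP

[0,1] (NP/(S/NP))/NP  lex  "bone"
[1,2] NP  lex  "map"
[0,2] NP/(S/NP)  >  k=1
[2,3] N/PP  lex  "heard"
[3,4] (S/NP)\(N/PP)  lex  "river"
[2,4] S/NP  <  k=3
[0,4] NP  >  k=2
[4,5] (S/(N/PP))\NP  lex  "plan"
[0,5] S/(N/PP)  <  k=4
[5,6] N/PP  lex  "clearly"
[6,7] PP/PP  lex  "ate"
[5,7] N/PP  >B  k=6
[0,7] S  >  k=5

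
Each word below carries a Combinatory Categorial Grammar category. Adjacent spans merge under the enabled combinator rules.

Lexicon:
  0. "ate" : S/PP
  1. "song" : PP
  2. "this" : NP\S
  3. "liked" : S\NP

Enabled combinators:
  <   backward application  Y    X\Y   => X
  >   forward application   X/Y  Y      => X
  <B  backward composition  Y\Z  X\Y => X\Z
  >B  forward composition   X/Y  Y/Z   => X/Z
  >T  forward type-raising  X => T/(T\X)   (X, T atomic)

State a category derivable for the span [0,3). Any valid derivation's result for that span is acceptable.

[0,4] S   <
  [0,3] NP   <
    [0,2] S   >
      [0,1] "ate" : S/PP
      [1,2] "song" : PP
    [2,3] "this" : NP\S
  [3,4] "liked" : S\NP

NP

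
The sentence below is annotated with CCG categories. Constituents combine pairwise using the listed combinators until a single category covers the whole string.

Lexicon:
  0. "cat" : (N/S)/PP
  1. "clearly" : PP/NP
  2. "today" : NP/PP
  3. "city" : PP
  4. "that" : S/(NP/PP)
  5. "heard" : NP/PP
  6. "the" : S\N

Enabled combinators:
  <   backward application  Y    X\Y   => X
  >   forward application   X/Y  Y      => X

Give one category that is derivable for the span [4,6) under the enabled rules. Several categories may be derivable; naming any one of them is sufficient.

S

[0,7] S   <
  [0,6] N   >
    [0,4] N/S   >
      [0,1] "cat" : (N/S)/PP
      [1,4] PP   >
        [1,2] "clearly" : PP/NP
        [2,4] NP   >
          [2,3] "today" : NP/PP
          [3,4] "city" : PP
    [4,6] S   >
      [4,5] "that" : S/(NP/PP)
      [5,6] "heard" : NP/PP
  [6,7] "the" : S\N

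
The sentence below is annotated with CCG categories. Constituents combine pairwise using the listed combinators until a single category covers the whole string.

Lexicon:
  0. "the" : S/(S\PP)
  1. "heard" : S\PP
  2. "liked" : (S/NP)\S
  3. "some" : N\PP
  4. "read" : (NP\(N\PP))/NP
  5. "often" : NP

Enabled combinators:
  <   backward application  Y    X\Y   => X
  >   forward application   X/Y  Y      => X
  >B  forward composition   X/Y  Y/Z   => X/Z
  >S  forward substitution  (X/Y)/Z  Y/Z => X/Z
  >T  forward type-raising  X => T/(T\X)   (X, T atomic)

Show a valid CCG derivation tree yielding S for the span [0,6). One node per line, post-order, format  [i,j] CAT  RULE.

[0,6] S   >
  [0,3] S/NP   <
    [0,2] S   >
      [0,1] "the" : S/(S\PP)
      [1,2] "heard" : S\PP
    [2,3] "liked" : (S/NP)\S
  [3,6] NP   <
    [3,4] "some" : N\PP
    [4,6] NP\(N\PP)   >
      [4,5] "read" : (NP\(N\PP))/NP
      [5,6] "often" : NP

[0,1] S/(S\PP)  lex  "the"
[1,2] S\PP  lex  "heard"
[0,2] S  >  k=1
[2,3] (S/NP)\S  lex  "liked"
[0,3] S/NP  <  k=2
[3,4] N\PP  lex  "some"
[4,5] (NP\(N\PP))/NP  lex  "read"
[5,6] NP  lex  "often"
[4,6] NP\(N\PP)  >  k=5
[3,6] NP  <  k=4
[0,6] S  >  k=3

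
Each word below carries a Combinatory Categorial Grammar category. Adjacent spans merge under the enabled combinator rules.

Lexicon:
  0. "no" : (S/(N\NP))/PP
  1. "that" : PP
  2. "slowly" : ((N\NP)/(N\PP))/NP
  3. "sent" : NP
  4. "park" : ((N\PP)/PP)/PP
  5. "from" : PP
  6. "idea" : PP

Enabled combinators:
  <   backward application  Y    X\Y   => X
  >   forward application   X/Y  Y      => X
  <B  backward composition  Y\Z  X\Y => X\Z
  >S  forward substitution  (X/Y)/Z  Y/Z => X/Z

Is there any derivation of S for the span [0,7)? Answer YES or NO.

YES

[0,7] S   >
  [0,2] S/(N\NP)   >
    [0,1] "no" : (S/(N\NP))/PP
    [1,2] "that" : PP
  [2,7] N\NP   >
    [2,4] (N\NP)/(N\PP)   >
      [2,3] "slowly" : ((N\NP)/(N\PP))/NP
      [3,4] "sent" : NP
    [4,7] N\PP   >
      [4,6] (N\PP)/PP   >
        [4,5] "park" : ((N\PP)/PP)/PP
        [5,6] "from" : PP
      [6,7] "idea" : PP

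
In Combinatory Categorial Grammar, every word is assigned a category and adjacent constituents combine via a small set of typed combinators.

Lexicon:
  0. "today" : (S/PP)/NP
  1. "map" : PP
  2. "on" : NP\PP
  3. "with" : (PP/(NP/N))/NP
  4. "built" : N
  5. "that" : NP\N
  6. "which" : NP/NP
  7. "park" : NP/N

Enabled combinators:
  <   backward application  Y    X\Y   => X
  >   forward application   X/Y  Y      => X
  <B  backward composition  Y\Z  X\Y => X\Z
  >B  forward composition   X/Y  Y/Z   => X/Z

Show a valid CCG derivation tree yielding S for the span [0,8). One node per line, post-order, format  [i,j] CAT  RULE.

[0,8] S   >
  [0,3] S/PP   >
    [0,1] "today" : (S/PP)/NP
    [1,3] NP   <
      [1,2] "map" : PP
      [2,3] "on" : NP\PP
  [3,8] PP   >
    [3,6] PP/(NP/N)   >
      [3,4] "with" : (PP/(NP/N))/NP
      [4,6] NP   <
        [4,5] "built" : N
        [5,6] "that" : NP\N
    [6,8] NP/N   >B
      [6,7] "which" : NP/NP
      [7,8] "park" : NP/N

[0,1] (S/PP)/NP  lex  "today"
[1,2] PP  lex  "map"
[2,3] NP\PP  lex  "on"
[1,3] NP  <  k=2
[0,3] S/PP  >  k=1
[3,4] (PP/(NP/N))/NP  lex  "with"
[4,5] N  lex  "built"
[5,6] NP\N  lex  "that"
[4,6] NP  <  k=5
[3,6] PP/(NP/N)  >  k=4
[6,7] NP/NP  lex  "which"
[7,8] NP/N  lex  "park"
[6,8] NP/N  >B  k=7
[3,8] PP  >  k=6
[0,8] S  >  k=3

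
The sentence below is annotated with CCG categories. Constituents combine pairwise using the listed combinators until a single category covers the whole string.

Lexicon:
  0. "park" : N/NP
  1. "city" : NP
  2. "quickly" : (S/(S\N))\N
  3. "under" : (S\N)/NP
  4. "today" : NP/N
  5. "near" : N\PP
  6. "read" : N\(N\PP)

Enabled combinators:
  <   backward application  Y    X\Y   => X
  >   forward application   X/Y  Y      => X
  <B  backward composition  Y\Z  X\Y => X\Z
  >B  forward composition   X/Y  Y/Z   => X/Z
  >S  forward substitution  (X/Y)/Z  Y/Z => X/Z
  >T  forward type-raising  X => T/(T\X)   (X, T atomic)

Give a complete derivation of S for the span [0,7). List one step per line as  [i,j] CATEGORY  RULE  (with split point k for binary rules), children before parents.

[0,1] N/NP  lex  "park"
[1,2] NP  lex  "city"
[0,2] N  >  k=1
[2,3] (S/(S\N))\N  lex  "quickly"
[0,3] S/(S\N)  <  k=2
[3,4] (S\N)/NP  lex  "under"
[4,5] NP/N  lex  "today"
[5,6] N\PP  lex  "near"
[6,7] N\(N\PP)  lex  "read"
[5,7] N  <  k=6
[4,7] NP  >  k=5
[3,7] S\N  >  k=4
[0,7] S  >  k=3

[0,7] S   >
  [0,3] S/(S\N)   <
    [0,2] N   >
      [0,1] "park" : N/NP
      [1,2] "city" : NP
    [2,3] "quickly" : (S/(S\N))\N
  [3,7] S\N   >
    [3,4] "under" : (S\N)/NP
    [4,7] NP   >
      [4,5] "today" : NP/N
      [5,7] N   <
        [5,6] "near" : N\PP
        [6,7] "read" : N\(N\PP)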